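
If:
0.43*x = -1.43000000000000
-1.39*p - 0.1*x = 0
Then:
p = 0.24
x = -3.33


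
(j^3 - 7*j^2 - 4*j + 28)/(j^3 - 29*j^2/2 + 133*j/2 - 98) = 2*(j^2 - 4)/(2*j^2 - 15*j + 28)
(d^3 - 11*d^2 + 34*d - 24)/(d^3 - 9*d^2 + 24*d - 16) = (d - 6)/(d - 4)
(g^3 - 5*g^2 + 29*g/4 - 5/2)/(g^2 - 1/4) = (2*g^2 - 9*g + 10)/(2*g + 1)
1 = 1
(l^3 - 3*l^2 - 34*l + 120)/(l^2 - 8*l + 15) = (l^2 + 2*l - 24)/(l - 3)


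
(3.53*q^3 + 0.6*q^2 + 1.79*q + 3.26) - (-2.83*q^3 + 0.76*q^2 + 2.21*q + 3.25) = 6.36*q^3 - 0.16*q^2 - 0.42*q + 0.00999999999999979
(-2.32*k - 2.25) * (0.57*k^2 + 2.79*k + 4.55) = -1.3224*k^3 - 7.7553*k^2 - 16.8335*k - 10.2375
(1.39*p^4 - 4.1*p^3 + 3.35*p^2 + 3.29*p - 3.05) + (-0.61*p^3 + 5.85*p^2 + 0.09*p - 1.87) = 1.39*p^4 - 4.71*p^3 + 9.2*p^2 + 3.38*p - 4.92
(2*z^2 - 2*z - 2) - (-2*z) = 2*z^2 - 2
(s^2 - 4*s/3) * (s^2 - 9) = s^4 - 4*s^3/3 - 9*s^2 + 12*s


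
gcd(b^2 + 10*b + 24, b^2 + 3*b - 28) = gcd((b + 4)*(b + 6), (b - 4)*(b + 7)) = 1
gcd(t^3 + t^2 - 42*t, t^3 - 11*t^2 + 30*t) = t^2 - 6*t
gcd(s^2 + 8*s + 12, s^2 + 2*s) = s + 2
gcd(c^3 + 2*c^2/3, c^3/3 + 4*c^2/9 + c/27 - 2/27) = c + 2/3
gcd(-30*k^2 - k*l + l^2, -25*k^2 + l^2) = 5*k + l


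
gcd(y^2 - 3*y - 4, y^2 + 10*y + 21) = 1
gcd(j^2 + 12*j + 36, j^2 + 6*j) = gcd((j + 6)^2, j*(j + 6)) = j + 6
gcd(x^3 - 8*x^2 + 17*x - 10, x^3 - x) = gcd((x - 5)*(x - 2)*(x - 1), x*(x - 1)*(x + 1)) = x - 1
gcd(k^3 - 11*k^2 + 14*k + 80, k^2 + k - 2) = k + 2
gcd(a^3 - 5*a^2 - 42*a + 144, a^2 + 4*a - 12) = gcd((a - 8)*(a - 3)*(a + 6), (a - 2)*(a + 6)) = a + 6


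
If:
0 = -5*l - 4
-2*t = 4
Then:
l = -4/5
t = -2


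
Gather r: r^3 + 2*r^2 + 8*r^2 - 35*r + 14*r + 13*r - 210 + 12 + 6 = r^3 + 10*r^2 - 8*r - 192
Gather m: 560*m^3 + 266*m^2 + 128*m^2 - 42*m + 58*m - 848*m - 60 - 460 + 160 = 560*m^3 + 394*m^2 - 832*m - 360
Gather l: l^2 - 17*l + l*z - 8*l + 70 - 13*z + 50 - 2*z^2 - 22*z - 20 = l^2 + l*(z - 25) - 2*z^2 - 35*z + 100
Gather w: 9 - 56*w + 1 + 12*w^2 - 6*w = 12*w^2 - 62*w + 10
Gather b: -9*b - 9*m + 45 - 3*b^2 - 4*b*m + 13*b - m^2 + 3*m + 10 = -3*b^2 + b*(4 - 4*m) - m^2 - 6*m + 55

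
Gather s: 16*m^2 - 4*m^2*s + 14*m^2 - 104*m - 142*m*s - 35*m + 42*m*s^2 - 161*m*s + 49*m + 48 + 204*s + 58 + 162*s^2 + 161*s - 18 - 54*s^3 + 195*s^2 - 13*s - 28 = 30*m^2 - 90*m - 54*s^3 + s^2*(42*m + 357) + s*(-4*m^2 - 303*m + 352) + 60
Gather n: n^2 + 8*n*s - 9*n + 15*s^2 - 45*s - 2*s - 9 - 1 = n^2 + n*(8*s - 9) + 15*s^2 - 47*s - 10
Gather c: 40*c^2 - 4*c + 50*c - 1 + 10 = 40*c^2 + 46*c + 9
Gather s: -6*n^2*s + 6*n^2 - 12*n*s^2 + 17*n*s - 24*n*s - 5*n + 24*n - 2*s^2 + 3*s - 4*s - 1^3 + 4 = 6*n^2 + 19*n + s^2*(-12*n - 2) + s*(-6*n^2 - 7*n - 1) + 3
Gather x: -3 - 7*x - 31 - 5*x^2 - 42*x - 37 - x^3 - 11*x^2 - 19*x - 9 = -x^3 - 16*x^2 - 68*x - 80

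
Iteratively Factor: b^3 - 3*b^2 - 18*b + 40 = (b - 2)*(b^2 - b - 20) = (b - 5)*(b - 2)*(b + 4)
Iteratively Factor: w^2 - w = (w - 1)*(w)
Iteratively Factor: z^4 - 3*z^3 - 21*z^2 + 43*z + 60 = (z + 4)*(z^3 - 7*z^2 + 7*z + 15) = (z - 5)*(z + 4)*(z^2 - 2*z - 3) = (z - 5)*(z + 1)*(z + 4)*(z - 3)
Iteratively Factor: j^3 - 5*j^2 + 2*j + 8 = (j - 4)*(j^2 - j - 2) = (j - 4)*(j - 2)*(j + 1)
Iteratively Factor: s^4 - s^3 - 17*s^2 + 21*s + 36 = (s + 4)*(s^3 - 5*s^2 + 3*s + 9) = (s - 3)*(s + 4)*(s^2 - 2*s - 3) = (s - 3)*(s + 1)*(s + 4)*(s - 3)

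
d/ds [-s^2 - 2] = -2*s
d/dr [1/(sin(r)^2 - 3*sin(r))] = (3 - 2*sin(r))*cos(r)/((sin(r) - 3)^2*sin(r)^2)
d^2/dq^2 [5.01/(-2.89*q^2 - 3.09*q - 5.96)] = (83.688042*q^2 + 89.479602*q - 5.01*(5.78*q + 3.09)*(11.56*q + 6.18) + 172.588488)/(2.89*q^2 + 3.09*q + 5.96)^3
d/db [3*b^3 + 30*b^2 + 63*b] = 9*b^2 + 60*b + 63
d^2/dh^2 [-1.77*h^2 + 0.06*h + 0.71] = -3.54000000000000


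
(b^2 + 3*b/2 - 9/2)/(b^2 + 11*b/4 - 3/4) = 2*(2*b - 3)/(4*b - 1)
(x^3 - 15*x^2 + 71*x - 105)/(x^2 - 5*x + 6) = (x^2 - 12*x + 35)/(x - 2)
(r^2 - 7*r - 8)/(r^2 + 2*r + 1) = (r - 8)/(r + 1)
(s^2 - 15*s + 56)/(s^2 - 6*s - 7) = (s - 8)/(s + 1)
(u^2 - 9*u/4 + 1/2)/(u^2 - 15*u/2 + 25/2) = (4*u^2 - 9*u + 2)/(2*(2*u^2 - 15*u + 25))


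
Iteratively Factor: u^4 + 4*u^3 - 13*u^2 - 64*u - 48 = (u + 3)*(u^3 + u^2 - 16*u - 16) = (u + 3)*(u + 4)*(u^2 - 3*u - 4) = (u + 1)*(u + 3)*(u + 4)*(u - 4)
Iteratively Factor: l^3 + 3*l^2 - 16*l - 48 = (l + 4)*(l^2 - l - 12) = (l - 4)*(l + 4)*(l + 3)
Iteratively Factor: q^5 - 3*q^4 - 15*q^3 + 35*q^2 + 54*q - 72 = (q - 3)*(q^4 - 15*q^2 - 10*q + 24) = (q - 3)*(q + 3)*(q^3 - 3*q^2 - 6*q + 8) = (q - 3)*(q - 1)*(q + 3)*(q^2 - 2*q - 8) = (q - 3)*(q - 1)*(q + 2)*(q + 3)*(q - 4)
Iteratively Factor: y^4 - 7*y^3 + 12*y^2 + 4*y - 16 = (y - 2)*(y^3 - 5*y^2 + 2*y + 8) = (y - 4)*(y - 2)*(y^2 - y - 2) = (y - 4)*(y - 2)^2*(y + 1)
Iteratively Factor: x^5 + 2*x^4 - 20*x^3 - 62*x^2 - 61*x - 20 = (x + 1)*(x^4 + x^3 - 21*x^2 - 41*x - 20) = (x + 1)^2*(x^3 - 21*x - 20) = (x + 1)^2*(x + 4)*(x^2 - 4*x - 5) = (x - 5)*(x + 1)^2*(x + 4)*(x + 1)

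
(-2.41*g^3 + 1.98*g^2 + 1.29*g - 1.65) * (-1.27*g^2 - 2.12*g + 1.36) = 3.0607*g^5 + 2.5946*g^4 - 9.1135*g^3 + 2.0535*g^2 + 5.2524*g - 2.244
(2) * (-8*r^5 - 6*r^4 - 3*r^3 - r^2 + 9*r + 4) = -16*r^5 - 12*r^4 - 6*r^3 - 2*r^2 + 18*r + 8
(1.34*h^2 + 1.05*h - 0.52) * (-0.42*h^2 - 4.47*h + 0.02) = -0.5628*h^4 - 6.4308*h^3 - 4.4483*h^2 + 2.3454*h - 0.0104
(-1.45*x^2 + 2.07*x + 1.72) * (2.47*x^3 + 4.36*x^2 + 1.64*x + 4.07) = -3.5815*x^5 - 1.2091*x^4 + 10.8956*x^3 + 4.9925*x^2 + 11.2457*x + 7.0004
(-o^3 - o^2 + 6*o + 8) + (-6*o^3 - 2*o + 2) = -7*o^3 - o^2 + 4*o + 10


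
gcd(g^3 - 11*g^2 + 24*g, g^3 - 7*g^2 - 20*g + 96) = g^2 - 11*g + 24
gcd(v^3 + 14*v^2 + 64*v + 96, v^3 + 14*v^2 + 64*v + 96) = v^3 + 14*v^2 + 64*v + 96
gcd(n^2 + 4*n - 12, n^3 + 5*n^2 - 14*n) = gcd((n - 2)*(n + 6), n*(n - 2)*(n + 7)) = n - 2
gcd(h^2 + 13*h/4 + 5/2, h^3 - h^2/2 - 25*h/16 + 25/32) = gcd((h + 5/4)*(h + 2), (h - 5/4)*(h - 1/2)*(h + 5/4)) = h + 5/4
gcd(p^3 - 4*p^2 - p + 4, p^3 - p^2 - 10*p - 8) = p^2 - 3*p - 4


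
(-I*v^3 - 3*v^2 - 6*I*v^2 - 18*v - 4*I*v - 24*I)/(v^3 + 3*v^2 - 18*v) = (-I*v^2 - 3*v - 4*I)/(v*(v - 3))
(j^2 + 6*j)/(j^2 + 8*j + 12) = j/(j + 2)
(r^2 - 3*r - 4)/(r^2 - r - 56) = (-r^2 + 3*r + 4)/(-r^2 + r + 56)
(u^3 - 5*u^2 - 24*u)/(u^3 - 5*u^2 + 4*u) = (u^2 - 5*u - 24)/(u^2 - 5*u + 4)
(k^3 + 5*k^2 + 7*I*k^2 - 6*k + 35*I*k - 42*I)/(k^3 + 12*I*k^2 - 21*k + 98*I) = (k^2 + 5*k - 6)/(k^2 + 5*I*k + 14)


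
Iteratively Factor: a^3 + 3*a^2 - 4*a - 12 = (a + 2)*(a^2 + a - 6) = (a + 2)*(a + 3)*(a - 2)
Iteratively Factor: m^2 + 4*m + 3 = (m + 1)*(m + 3)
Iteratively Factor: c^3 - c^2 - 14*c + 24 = (c - 2)*(c^2 + c - 12) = (c - 2)*(c + 4)*(c - 3)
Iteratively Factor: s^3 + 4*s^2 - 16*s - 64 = (s - 4)*(s^2 + 8*s + 16) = (s - 4)*(s + 4)*(s + 4)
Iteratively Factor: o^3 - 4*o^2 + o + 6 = (o + 1)*(o^2 - 5*o + 6) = (o - 2)*(o + 1)*(o - 3)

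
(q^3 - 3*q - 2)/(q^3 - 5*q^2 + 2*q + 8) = (q + 1)/(q - 4)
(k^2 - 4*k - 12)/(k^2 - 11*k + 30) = (k + 2)/(k - 5)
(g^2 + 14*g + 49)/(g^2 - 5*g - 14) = (g^2 + 14*g + 49)/(g^2 - 5*g - 14)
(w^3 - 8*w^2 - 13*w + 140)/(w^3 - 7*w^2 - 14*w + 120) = (w - 7)/(w - 6)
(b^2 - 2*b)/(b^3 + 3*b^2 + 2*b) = (b - 2)/(b^2 + 3*b + 2)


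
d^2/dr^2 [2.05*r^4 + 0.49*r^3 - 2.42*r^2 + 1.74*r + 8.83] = 24.6*r^2 + 2.94*r - 4.84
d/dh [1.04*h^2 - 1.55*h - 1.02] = 2.08*h - 1.55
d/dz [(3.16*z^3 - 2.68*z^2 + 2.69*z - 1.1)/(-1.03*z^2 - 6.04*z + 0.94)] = (-3.2548*z^4 - 38.1728*z^3 + 27.8691*z^2 - 7.3044*z - 4.1154)/(1.0609*z^4 + 12.4424*z^3 + 34.5452*z^2 - 11.3552*z + 0.8836)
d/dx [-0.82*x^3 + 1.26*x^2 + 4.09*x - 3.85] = -2.46*x^2 + 2.52*x + 4.09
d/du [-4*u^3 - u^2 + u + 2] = -12*u^2 - 2*u + 1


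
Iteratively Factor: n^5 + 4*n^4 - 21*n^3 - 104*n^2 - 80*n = (n + 4)*(n^4 - 21*n^2 - 20*n) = (n - 5)*(n + 4)*(n^3 + 5*n^2 + 4*n) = n*(n - 5)*(n + 4)*(n^2 + 5*n + 4) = n*(n - 5)*(n + 1)*(n + 4)*(n + 4)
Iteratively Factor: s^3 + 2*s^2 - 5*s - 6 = (s + 1)*(s^2 + s - 6) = (s + 1)*(s + 3)*(s - 2)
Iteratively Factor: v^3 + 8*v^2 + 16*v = (v + 4)*(v^2 + 4*v) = v*(v + 4)*(v + 4)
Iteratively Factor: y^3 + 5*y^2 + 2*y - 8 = (y + 4)*(y^2 + y - 2) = (y - 1)*(y + 4)*(y + 2)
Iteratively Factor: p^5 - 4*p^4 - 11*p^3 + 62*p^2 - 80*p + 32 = (p + 4)*(p^4 - 8*p^3 + 21*p^2 - 22*p + 8) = (p - 2)*(p + 4)*(p^3 - 6*p^2 + 9*p - 4) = (p - 4)*(p - 2)*(p + 4)*(p^2 - 2*p + 1) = (p - 4)*(p - 2)*(p - 1)*(p + 4)*(p - 1)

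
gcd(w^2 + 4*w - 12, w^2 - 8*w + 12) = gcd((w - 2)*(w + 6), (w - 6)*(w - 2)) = w - 2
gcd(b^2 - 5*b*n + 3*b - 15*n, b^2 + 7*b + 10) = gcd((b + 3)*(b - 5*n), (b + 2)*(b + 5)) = 1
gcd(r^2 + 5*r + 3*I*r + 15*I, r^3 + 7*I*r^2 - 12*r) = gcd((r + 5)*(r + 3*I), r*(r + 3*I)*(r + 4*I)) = r + 3*I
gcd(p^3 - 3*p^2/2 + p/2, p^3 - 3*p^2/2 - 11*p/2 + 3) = p - 1/2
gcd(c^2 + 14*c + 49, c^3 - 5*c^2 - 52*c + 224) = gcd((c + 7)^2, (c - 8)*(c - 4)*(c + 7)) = c + 7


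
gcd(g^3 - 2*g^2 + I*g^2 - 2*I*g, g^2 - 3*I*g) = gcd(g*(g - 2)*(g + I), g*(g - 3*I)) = g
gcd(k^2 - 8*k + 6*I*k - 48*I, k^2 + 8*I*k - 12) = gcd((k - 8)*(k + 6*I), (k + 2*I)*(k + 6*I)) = k + 6*I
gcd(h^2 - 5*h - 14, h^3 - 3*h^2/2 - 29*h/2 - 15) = h + 2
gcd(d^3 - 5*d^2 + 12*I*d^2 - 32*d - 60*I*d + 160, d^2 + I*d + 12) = d + 4*I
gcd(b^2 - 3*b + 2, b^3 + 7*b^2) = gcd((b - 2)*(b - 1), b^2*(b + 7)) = 1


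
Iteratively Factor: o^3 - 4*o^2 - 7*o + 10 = (o - 5)*(o^2 + o - 2) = (o - 5)*(o + 2)*(o - 1)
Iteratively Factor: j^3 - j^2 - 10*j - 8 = (j - 4)*(j^2 + 3*j + 2) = (j - 4)*(j + 2)*(j + 1)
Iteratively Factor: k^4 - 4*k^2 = (k)*(k^3 - 4*k) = k^2*(k^2 - 4) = k^2*(k + 2)*(k - 2)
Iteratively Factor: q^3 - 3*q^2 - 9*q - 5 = (q + 1)*(q^2 - 4*q - 5) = (q + 1)^2*(q - 5)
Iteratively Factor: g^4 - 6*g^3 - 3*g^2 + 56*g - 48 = (g - 4)*(g^3 - 2*g^2 - 11*g + 12) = (g - 4)*(g - 1)*(g^2 - g - 12) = (g - 4)^2*(g - 1)*(g + 3)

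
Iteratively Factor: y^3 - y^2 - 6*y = (y)*(y^2 - y - 6) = y*(y - 3)*(y + 2)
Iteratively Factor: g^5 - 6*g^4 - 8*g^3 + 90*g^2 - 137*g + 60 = (g - 5)*(g^4 - g^3 - 13*g^2 + 25*g - 12) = (g - 5)*(g - 1)*(g^3 - 13*g + 12) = (g - 5)*(g - 1)*(g + 4)*(g^2 - 4*g + 3) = (g - 5)*(g - 1)^2*(g + 4)*(g - 3)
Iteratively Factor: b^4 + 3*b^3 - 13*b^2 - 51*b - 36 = (b + 3)*(b^3 - 13*b - 12) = (b + 1)*(b + 3)*(b^2 - b - 12) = (b - 4)*(b + 1)*(b + 3)*(b + 3)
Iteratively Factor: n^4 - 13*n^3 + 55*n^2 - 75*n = (n - 5)*(n^3 - 8*n^2 + 15*n) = (n - 5)^2*(n^2 - 3*n) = n*(n - 5)^2*(n - 3)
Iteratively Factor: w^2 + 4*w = (w + 4)*(w)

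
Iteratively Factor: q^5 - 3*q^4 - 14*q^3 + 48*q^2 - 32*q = (q)*(q^4 - 3*q^3 - 14*q^2 + 48*q - 32) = q*(q + 4)*(q^3 - 7*q^2 + 14*q - 8) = q*(q - 2)*(q + 4)*(q^2 - 5*q + 4) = q*(q - 2)*(q - 1)*(q + 4)*(q - 4)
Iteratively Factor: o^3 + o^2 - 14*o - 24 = (o + 2)*(o^2 - o - 12) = (o - 4)*(o + 2)*(o + 3)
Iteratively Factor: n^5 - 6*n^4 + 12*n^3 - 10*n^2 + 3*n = (n)*(n^4 - 6*n^3 + 12*n^2 - 10*n + 3) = n*(n - 3)*(n^3 - 3*n^2 + 3*n - 1) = n*(n - 3)*(n - 1)*(n^2 - 2*n + 1) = n*(n - 3)*(n - 1)^2*(n - 1)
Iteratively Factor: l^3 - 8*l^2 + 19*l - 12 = (l - 4)*(l^2 - 4*l + 3) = (l - 4)*(l - 1)*(l - 3)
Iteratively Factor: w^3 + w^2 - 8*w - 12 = (w + 2)*(w^2 - w - 6) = (w + 2)^2*(w - 3)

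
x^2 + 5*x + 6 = (x + 2)*(x + 3)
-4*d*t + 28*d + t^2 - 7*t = (-4*d + t)*(t - 7)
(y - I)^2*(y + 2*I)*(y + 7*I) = y^4 + 7*I*y^3 + 3*y^2 + 19*I*y + 14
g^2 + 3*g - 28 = (g - 4)*(g + 7)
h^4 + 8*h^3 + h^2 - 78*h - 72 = (h - 3)*(h + 1)*(h + 4)*(h + 6)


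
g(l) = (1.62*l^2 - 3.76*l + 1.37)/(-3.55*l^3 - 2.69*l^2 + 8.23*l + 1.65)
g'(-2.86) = 0.72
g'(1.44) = -2.40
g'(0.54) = -0.40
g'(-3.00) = 0.55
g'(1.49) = -1.31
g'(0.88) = -0.38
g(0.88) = -0.16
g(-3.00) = 0.56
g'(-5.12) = 0.06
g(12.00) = -0.03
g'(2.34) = -0.04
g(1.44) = 0.26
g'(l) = (3.24*l - 3.76)/(-3.55*l^3 - 2.69*l^2 + 8.23*l + 1.65) + (1.62*l^2 - 3.76*l + 1.37)*(10.65*l^2 + 5.38*l - 8.23)/(-3.55*l^3 - 2.69*l^2 + 8.23*l + 1.65)^2 = (5.751*l^4 - 26.696*l^3 + 17.8087*l^2 + 12.7166*l - 17.4791)/(12.6025*l^6 + 19.099*l^5 - 51.1969*l^4 - 55.9924*l^3 + 58.8559*l^2 + 27.159*l + 2.7225)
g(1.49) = 0.17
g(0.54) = -0.04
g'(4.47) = 0.00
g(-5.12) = 0.17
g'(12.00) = 0.00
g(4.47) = -0.05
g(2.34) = -0.04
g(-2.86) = 0.65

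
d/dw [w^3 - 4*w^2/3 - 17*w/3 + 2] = 3*w^2 - 8*w/3 - 17/3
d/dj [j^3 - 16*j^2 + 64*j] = 3*j^2 - 32*j + 64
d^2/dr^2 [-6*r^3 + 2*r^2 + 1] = 4 - 36*r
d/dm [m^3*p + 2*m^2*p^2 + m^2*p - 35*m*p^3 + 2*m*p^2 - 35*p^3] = p*(3*m^2 + 4*m*p + 2*m - 35*p^2 + 2*p)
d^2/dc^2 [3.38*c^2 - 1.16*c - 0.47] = 6.76000000000000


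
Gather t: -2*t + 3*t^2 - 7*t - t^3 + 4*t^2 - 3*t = -t^3 + 7*t^2 - 12*t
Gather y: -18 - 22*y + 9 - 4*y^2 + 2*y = -4*y^2 - 20*y - 9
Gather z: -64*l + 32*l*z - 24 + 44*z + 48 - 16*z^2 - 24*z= -64*l - 16*z^2 + z*(32*l + 20) + 24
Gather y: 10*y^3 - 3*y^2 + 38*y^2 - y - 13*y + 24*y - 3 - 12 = 10*y^3 + 35*y^2 + 10*y - 15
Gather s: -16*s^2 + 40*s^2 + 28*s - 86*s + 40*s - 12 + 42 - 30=24*s^2 - 18*s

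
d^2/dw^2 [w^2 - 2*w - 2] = 2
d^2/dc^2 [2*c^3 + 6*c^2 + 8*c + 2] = 12*c + 12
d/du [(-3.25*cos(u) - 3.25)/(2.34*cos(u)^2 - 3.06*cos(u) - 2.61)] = (-7.605*cos(u)^2 - 15.21*cos(u) + 1.4625)*sin(u)/(5.4756*cos(u)^4 - 14.3208*cos(u)^3 - 2.8512*cos(u)^2 + 15.9732*cos(u) + 6.8121)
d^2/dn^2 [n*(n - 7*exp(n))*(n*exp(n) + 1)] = n^3*exp(n) - 28*n^2*exp(2*n) + 6*n^2*exp(n) - 56*n*exp(2*n) - n*exp(n) - 14*exp(2*n) - 14*exp(n) + 2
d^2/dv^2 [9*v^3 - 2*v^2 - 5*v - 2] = 54*v - 4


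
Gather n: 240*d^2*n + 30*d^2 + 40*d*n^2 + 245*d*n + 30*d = 30*d^2 + 40*d*n^2 + 30*d + n*(240*d^2 + 245*d)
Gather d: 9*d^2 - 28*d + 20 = 9*d^2 - 28*d + 20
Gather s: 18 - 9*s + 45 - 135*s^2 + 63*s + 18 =-135*s^2 + 54*s + 81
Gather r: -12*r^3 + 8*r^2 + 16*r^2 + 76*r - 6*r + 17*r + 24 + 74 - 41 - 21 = -12*r^3 + 24*r^2 + 87*r + 36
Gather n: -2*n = -2*n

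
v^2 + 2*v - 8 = (v - 2)*(v + 4)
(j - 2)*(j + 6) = j^2 + 4*j - 12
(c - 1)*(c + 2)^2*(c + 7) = c^4 + 10*c^3 + 21*c^2 - 4*c - 28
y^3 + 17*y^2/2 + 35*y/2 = y*(y + 7/2)*(y + 5)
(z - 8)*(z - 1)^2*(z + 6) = z^4 - 4*z^3 - 43*z^2 + 94*z - 48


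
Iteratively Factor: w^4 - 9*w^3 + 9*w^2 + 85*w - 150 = (w + 3)*(w^3 - 12*w^2 + 45*w - 50) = (w - 5)*(w + 3)*(w^2 - 7*w + 10) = (w - 5)*(w - 2)*(w + 3)*(w - 5)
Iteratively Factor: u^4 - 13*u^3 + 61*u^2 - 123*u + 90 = (u - 2)*(u^3 - 11*u^2 + 39*u - 45) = (u - 5)*(u - 2)*(u^2 - 6*u + 9) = (u - 5)*(u - 3)*(u - 2)*(u - 3)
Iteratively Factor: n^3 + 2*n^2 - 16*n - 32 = (n + 2)*(n^2 - 16) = (n + 2)*(n + 4)*(n - 4)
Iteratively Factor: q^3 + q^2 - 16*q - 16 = (q - 4)*(q^2 + 5*q + 4) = (q - 4)*(q + 4)*(q + 1)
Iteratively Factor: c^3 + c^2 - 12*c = (c + 4)*(c^2 - 3*c) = (c - 3)*(c + 4)*(c)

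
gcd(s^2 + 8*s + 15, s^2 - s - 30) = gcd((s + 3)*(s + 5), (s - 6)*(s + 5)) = s + 5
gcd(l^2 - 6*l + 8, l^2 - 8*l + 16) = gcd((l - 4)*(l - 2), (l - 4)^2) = l - 4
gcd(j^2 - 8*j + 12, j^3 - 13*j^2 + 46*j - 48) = j - 2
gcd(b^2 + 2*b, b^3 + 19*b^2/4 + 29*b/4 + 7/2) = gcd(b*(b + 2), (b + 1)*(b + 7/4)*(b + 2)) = b + 2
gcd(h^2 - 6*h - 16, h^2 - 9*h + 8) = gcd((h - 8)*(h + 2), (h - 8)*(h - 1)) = h - 8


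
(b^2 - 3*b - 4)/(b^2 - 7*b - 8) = (b - 4)/(b - 8)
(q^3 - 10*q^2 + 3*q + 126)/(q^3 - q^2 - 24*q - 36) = (q - 7)/(q + 2)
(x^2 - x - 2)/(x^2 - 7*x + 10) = (x + 1)/(x - 5)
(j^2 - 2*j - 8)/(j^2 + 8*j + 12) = (j - 4)/(j + 6)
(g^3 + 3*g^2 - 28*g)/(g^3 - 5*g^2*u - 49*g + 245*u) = g*(4 - g)/(-g^2 + 5*g*u + 7*g - 35*u)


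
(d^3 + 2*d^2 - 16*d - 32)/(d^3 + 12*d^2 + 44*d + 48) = (d - 4)/(d + 6)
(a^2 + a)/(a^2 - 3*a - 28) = a*(a + 1)/(a^2 - 3*a - 28)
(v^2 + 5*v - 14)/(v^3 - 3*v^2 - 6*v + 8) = (v^2 + 5*v - 14)/(v^3 - 3*v^2 - 6*v + 8)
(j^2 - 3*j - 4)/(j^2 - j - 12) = (j + 1)/(j + 3)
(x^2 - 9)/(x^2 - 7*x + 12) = (x + 3)/(x - 4)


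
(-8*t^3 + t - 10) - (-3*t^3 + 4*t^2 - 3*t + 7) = -5*t^3 - 4*t^2 + 4*t - 17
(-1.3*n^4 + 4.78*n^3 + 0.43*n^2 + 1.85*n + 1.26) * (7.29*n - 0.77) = -9.477*n^5 + 35.8472*n^4 - 0.5459*n^3 + 13.1554*n^2 + 7.7609*n - 0.9702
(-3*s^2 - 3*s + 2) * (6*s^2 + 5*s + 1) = -18*s^4 - 33*s^3 - 6*s^2 + 7*s + 2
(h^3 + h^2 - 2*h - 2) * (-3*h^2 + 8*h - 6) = -3*h^5 + 5*h^4 + 8*h^3 - 16*h^2 - 4*h + 12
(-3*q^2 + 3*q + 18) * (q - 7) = -3*q^3 + 24*q^2 - 3*q - 126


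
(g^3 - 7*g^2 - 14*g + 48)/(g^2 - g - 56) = (g^2 + g - 6)/(g + 7)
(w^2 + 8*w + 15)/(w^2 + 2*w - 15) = (w + 3)/(w - 3)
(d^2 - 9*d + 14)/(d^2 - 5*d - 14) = (d - 2)/(d + 2)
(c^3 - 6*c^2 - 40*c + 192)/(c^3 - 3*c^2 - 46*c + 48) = (c - 4)/(c - 1)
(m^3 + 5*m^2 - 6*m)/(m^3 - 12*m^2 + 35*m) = (m^2 + 5*m - 6)/(m^2 - 12*m + 35)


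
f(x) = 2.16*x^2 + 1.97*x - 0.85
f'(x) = 4.32*x + 1.97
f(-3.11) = 13.92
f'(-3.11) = -11.47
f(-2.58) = 8.45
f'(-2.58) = -9.18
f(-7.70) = 112.05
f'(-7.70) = -31.29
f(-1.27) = 0.13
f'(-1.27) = -3.52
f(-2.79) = 10.47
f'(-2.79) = -10.08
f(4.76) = 57.47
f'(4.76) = 22.53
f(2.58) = 18.61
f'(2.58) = 13.12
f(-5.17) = 46.70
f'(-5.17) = -20.36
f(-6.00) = 65.09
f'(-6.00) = -23.95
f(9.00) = 191.84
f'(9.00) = 40.85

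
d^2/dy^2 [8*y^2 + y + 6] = 16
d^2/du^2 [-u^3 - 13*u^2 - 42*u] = -6*u - 26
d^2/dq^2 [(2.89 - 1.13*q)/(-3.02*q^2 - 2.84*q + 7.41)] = ((11.0372 - 20.4756*q)*(3.02*q^2 + 2.84*q - 7.41) + (1.13*q - 2.89)*(6.04*q + 2.84)*(12.08*q + 5.68))/(3.02*q^2 + 2.84*q - 7.41)^3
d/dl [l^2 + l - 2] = 2*l + 1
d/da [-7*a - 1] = -7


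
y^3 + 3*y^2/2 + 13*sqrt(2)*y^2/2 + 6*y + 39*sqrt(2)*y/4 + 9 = (y + 3/2)*(y + sqrt(2)/2)*(y + 6*sqrt(2))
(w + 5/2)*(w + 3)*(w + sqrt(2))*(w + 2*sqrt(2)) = w^4 + 3*sqrt(2)*w^3 + 11*w^3/2 + 23*w^2/2 + 33*sqrt(2)*w^2/2 + 22*w + 45*sqrt(2)*w/2 + 30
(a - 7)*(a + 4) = a^2 - 3*a - 28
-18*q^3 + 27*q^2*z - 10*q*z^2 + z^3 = (-6*q + z)*(-3*q + z)*(-q + z)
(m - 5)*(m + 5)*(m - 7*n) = m^3 - 7*m^2*n - 25*m + 175*n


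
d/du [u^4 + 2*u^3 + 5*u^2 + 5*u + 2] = 4*u^3 + 6*u^2 + 10*u + 5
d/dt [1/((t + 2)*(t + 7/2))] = 2*(-4*t - 11)/(4*t^4 + 44*t^3 + 177*t^2 + 308*t + 196)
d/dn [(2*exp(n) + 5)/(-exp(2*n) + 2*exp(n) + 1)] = 2*(-(1 - exp(n))*(2*exp(n) + 5) - exp(2*n) + 2*exp(n) + 1)*exp(n)/(-exp(2*n) + 2*exp(n) + 1)^2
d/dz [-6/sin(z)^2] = 12*cos(z)/sin(z)^3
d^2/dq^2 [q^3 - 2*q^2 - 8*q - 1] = 6*q - 4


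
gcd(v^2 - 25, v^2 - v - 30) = v + 5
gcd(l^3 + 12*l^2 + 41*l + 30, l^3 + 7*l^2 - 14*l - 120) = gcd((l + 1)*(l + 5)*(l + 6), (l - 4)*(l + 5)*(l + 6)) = l^2 + 11*l + 30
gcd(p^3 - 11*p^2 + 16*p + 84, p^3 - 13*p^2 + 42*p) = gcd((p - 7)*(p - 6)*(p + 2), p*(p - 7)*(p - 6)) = p^2 - 13*p + 42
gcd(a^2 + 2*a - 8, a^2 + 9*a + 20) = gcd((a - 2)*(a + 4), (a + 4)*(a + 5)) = a + 4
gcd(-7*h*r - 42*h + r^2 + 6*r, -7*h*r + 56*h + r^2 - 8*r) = -7*h + r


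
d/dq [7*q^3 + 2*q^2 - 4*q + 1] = 21*q^2 + 4*q - 4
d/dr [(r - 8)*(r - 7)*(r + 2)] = 3*r^2 - 26*r + 26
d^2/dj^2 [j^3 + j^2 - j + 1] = 6*j + 2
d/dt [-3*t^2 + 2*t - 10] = 2 - 6*t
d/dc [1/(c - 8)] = -1/(c - 8)^2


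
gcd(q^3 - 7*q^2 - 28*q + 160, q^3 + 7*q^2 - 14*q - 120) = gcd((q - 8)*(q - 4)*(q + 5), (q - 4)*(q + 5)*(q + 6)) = q^2 + q - 20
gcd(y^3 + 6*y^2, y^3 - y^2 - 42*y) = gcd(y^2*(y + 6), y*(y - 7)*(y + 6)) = y^2 + 6*y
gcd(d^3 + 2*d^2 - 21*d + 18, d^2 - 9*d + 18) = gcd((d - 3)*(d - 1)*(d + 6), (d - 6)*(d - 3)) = d - 3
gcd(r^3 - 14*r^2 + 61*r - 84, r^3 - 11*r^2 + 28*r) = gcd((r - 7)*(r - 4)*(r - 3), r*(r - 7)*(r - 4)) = r^2 - 11*r + 28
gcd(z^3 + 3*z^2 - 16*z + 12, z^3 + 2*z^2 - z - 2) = z - 1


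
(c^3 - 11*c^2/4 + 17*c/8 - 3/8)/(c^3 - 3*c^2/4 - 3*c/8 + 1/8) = (2*c - 3)/(2*c + 1)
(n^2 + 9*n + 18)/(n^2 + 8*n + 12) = (n + 3)/(n + 2)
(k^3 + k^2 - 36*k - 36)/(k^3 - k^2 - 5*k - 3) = (k^2 - 36)/(k^2 - 2*k - 3)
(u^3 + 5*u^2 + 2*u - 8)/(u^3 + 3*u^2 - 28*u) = (u^3 + 5*u^2 + 2*u - 8)/(u*(u^2 + 3*u - 28))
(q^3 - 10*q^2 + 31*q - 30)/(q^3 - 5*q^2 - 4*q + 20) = (q - 3)/(q + 2)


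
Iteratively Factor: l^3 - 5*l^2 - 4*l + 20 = (l - 2)*(l^2 - 3*l - 10) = (l - 2)*(l + 2)*(l - 5)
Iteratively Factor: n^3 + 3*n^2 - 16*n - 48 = (n + 3)*(n^2 - 16) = (n - 4)*(n + 3)*(n + 4)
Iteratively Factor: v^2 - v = (v - 1)*(v)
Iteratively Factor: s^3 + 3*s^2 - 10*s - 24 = (s - 3)*(s^2 + 6*s + 8) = (s - 3)*(s + 4)*(s + 2)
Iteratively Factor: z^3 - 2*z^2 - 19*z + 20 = (z + 4)*(z^2 - 6*z + 5) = (z - 1)*(z + 4)*(z - 5)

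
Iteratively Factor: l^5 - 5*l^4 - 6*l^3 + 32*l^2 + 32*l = (l + 2)*(l^4 - 7*l^3 + 8*l^2 + 16*l) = (l - 4)*(l + 2)*(l^3 - 3*l^2 - 4*l) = (l - 4)*(l + 1)*(l + 2)*(l^2 - 4*l) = (l - 4)^2*(l + 1)*(l + 2)*(l)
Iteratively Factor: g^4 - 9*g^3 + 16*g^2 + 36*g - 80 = (g - 5)*(g^3 - 4*g^2 - 4*g + 16) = (g - 5)*(g - 2)*(g^2 - 2*g - 8) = (g - 5)*(g - 4)*(g - 2)*(g + 2)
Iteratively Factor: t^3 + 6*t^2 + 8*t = (t + 2)*(t^2 + 4*t) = t*(t + 2)*(t + 4)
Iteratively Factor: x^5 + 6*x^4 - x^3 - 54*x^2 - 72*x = (x + 3)*(x^4 + 3*x^3 - 10*x^2 - 24*x) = (x - 3)*(x + 3)*(x^3 + 6*x^2 + 8*x) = (x - 3)*(x + 2)*(x + 3)*(x^2 + 4*x) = x*(x - 3)*(x + 2)*(x + 3)*(x + 4)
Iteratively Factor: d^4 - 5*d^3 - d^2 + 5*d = (d)*(d^3 - 5*d^2 - d + 5) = d*(d + 1)*(d^2 - 6*d + 5) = d*(d - 1)*(d + 1)*(d - 5)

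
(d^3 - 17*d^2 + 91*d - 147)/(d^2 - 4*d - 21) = (d^2 - 10*d + 21)/(d + 3)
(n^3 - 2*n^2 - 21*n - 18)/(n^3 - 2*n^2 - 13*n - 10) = (n^2 - 3*n - 18)/(n^2 - 3*n - 10)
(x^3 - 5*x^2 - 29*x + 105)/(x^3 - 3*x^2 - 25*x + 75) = (x - 7)/(x - 5)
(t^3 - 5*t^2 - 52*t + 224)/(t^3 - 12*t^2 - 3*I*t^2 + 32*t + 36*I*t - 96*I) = (t + 7)/(t - 3*I)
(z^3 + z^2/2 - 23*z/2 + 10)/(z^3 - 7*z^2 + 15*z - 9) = (z^2 + 3*z/2 - 10)/(z^2 - 6*z + 9)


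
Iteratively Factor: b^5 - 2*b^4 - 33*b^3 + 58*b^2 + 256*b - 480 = (b - 2)*(b^4 - 33*b^2 - 8*b + 240) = (b - 2)*(b + 4)*(b^3 - 4*b^2 - 17*b + 60) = (b - 3)*(b - 2)*(b + 4)*(b^2 - b - 20) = (b - 3)*(b - 2)*(b + 4)^2*(b - 5)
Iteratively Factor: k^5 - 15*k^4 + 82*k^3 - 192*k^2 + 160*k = (k)*(k^4 - 15*k^3 + 82*k^2 - 192*k + 160) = k*(k - 5)*(k^3 - 10*k^2 + 32*k - 32) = k*(k - 5)*(k - 4)*(k^2 - 6*k + 8) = k*(k - 5)*(k - 4)*(k - 2)*(k - 4)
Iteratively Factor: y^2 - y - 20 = (y - 5)*(y + 4)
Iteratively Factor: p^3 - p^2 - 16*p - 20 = (p + 2)*(p^2 - 3*p - 10) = (p + 2)^2*(p - 5)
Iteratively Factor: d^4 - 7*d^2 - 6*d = (d - 3)*(d^3 + 3*d^2 + 2*d) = d*(d - 3)*(d^2 + 3*d + 2) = d*(d - 3)*(d + 2)*(d + 1)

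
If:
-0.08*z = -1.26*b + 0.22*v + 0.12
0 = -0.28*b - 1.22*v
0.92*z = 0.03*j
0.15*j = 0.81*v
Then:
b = 0.09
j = -0.11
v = -0.02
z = -0.00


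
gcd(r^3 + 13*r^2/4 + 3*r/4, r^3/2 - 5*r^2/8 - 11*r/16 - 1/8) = r + 1/4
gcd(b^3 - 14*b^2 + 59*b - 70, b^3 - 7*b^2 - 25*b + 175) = b^2 - 12*b + 35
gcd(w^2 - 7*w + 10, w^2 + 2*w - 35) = w - 5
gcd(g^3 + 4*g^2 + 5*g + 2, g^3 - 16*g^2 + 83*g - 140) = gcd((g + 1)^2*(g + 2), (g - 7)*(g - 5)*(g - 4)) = 1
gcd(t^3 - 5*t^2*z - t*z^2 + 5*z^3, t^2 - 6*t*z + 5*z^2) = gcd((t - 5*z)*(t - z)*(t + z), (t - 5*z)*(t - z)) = t^2 - 6*t*z + 5*z^2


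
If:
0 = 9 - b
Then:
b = 9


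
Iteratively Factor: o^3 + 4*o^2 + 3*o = (o + 1)*(o^2 + 3*o) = o*(o + 1)*(o + 3)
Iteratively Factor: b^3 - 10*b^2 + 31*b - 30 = (b - 2)*(b^2 - 8*b + 15) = (b - 5)*(b - 2)*(b - 3)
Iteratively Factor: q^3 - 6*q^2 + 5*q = (q - 1)*(q^2 - 5*q) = q*(q - 1)*(q - 5)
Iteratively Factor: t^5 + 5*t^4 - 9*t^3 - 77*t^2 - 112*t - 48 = (t - 4)*(t^4 + 9*t^3 + 27*t^2 + 31*t + 12) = (t - 4)*(t + 3)*(t^3 + 6*t^2 + 9*t + 4) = (t - 4)*(t + 1)*(t + 3)*(t^2 + 5*t + 4) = (t - 4)*(t + 1)*(t + 3)*(t + 4)*(t + 1)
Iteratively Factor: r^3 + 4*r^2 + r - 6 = (r + 3)*(r^2 + r - 2) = (r + 2)*(r + 3)*(r - 1)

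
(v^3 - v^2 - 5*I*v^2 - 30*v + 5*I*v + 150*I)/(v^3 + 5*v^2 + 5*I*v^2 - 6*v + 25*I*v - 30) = (v^2 - v*(6 + 5*I) + 30*I)/(v^2 + 5*I*v - 6)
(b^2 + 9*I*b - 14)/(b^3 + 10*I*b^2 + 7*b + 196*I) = (b + 2*I)/(b^2 + 3*I*b + 28)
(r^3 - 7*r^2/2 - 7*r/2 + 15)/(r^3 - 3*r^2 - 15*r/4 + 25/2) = 2*(r - 3)/(2*r - 5)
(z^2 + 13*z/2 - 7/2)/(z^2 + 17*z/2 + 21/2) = (2*z - 1)/(2*z + 3)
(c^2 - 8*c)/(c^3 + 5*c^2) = (c - 8)/(c*(c + 5))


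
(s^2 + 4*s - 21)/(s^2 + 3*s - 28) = (s - 3)/(s - 4)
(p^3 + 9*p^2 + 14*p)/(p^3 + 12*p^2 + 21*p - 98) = p*(p + 2)/(p^2 + 5*p - 14)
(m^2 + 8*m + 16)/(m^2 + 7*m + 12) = (m + 4)/(m + 3)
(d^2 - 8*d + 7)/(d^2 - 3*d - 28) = (d - 1)/(d + 4)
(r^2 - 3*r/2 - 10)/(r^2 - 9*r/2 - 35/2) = (r - 4)/(r - 7)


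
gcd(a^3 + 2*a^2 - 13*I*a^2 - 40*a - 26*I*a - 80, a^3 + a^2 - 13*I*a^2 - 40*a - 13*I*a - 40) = a^2 - 13*I*a - 40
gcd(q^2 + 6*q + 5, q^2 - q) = 1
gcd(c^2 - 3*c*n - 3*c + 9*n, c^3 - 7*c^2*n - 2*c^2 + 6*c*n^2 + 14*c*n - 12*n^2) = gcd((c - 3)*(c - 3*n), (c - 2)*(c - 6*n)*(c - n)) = 1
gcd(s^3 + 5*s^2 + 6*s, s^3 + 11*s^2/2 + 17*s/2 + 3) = s^2 + 5*s + 6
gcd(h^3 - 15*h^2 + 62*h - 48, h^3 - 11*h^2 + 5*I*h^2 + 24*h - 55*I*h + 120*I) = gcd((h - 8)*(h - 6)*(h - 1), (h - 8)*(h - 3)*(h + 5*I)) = h - 8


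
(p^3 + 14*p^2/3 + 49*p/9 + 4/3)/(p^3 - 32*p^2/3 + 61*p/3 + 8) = (p^2 + 13*p/3 + 4)/(p^2 - 11*p + 24)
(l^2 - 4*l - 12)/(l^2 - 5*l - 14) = (l - 6)/(l - 7)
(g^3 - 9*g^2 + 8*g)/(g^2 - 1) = g*(g - 8)/(g + 1)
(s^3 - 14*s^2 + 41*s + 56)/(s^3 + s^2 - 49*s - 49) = (s - 8)/(s + 7)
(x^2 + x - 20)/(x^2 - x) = (x^2 + x - 20)/(x*(x - 1))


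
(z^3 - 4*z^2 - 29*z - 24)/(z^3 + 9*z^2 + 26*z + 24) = (z^2 - 7*z - 8)/(z^2 + 6*z + 8)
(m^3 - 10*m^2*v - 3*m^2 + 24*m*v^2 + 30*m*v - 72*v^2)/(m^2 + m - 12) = (m^2 - 10*m*v + 24*v^2)/(m + 4)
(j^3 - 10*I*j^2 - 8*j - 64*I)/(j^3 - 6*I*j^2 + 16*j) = (j - 4*I)/j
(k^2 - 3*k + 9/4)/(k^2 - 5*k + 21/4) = (2*k - 3)/(2*k - 7)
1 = 1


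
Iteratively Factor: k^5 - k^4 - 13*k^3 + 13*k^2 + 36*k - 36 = (k - 1)*(k^4 - 13*k^2 + 36) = (k - 2)*(k - 1)*(k^3 + 2*k^2 - 9*k - 18) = (k - 2)*(k - 1)*(k + 3)*(k^2 - k - 6) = (k - 3)*(k - 2)*(k - 1)*(k + 3)*(k + 2)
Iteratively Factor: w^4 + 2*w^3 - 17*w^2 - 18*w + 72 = (w + 3)*(w^3 - w^2 - 14*w + 24) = (w - 3)*(w + 3)*(w^2 + 2*w - 8) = (w - 3)*(w - 2)*(w + 3)*(w + 4)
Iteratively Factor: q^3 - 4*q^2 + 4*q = (q)*(q^2 - 4*q + 4) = q*(q - 2)*(q - 2)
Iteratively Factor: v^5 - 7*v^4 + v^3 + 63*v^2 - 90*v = (v - 3)*(v^4 - 4*v^3 - 11*v^2 + 30*v) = v*(v - 3)*(v^3 - 4*v^2 - 11*v + 30) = v*(v - 5)*(v - 3)*(v^2 + v - 6) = v*(v - 5)*(v - 3)*(v - 2)*(v + 3)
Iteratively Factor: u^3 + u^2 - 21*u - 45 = (u + 3)*(u^2 - 2*u - 15) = (u + 3)^2*(u - 5)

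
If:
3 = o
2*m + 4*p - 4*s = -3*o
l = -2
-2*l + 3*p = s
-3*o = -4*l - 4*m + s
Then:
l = -2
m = 147/26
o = 3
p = 7/13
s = 73/13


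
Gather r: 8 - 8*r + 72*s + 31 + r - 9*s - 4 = -7*r + 63*s + 35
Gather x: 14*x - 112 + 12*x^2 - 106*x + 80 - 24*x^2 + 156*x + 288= -12*x^2 + 64*x + 256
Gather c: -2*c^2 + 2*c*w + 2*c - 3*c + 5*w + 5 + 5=-2*c^2 + c*(2*w - 1) + 5*w + 10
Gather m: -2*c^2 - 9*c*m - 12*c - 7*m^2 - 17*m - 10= -2*c^2 - 12*c - 7*m^2 + m*(-9*c - 17) - 10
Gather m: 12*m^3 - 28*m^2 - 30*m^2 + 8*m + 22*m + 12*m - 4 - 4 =12*m^3 - 58*m^2 + 42*m - 8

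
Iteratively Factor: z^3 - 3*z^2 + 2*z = (z - 2)*(z^2 - z) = z*(z - 2)*(z - 1)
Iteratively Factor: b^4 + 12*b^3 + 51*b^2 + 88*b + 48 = (b + 3)*(b^3 + 9*b^2 + 24*b + 16) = (b + 3)*(b + 4)*(b^2 + 5*b + 4) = (b + 3)*(b + 4)^2*(b + 1)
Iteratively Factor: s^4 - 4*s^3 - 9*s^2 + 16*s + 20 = (s + 2)*(s^3 - 6*s^2 + 3*s + 10) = (s - 2)*(s + 2)*(s^2 - 4*s - 5) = (s - 2)*(s + 1)*(s + 2)*(s - 5)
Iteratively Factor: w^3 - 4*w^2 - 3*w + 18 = (w + 2)*(w^2 - 6*w + 9) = (w - 3)*(w + 2)*(w - 3)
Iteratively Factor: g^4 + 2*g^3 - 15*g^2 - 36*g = (g)*(g^3 + 2*g^2 - 15*g - 36) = g*(g + 3)*(g^2 - g - 12) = g*(g + 3)^2*(g - 4)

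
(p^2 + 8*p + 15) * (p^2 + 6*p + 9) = p^4 + 14*p^3 + 72*p^2 + 162*p + 135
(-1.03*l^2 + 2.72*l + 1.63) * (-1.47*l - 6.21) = 1.5141*l^3 + 2.3979*l^2 - 19.2873*l - 10.1223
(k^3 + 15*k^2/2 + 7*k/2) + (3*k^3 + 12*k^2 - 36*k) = 4*k^3 + 39*k^2/2 - 65*k/2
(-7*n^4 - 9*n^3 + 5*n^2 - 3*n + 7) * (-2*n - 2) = 14*n^5 + 32*n^4 + 8*n^3 - 4*n^2 - 8*n - 14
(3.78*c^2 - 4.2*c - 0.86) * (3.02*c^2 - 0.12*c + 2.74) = 11.4156*c^4 - 13.1376*c^3 + 8.264*c^2 - 11.4048*c - 2.3564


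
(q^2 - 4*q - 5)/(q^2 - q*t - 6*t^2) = (-q^2 + 4*q + 5)/(-q^2 + q*t + 6*t^2)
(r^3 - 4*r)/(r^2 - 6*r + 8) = r*(r + 2)/(r - 4)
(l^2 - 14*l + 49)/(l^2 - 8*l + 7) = (l - 7)/(l - 1)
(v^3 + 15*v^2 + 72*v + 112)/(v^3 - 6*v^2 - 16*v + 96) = (v^2 + 11*v + 28)/(v^2 - 10*v + 24)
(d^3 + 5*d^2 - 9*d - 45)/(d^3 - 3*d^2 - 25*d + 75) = (d + 3)/(d - 5)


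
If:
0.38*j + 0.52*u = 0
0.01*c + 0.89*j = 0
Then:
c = 121.789473684211*u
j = -1.36842105263158*u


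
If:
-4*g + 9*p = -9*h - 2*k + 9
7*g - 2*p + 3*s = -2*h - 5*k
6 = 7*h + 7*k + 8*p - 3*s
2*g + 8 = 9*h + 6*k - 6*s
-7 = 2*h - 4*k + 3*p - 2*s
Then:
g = -3112/2105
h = 2312/6315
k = 5207/4210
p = -1882/6315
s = 11941/12630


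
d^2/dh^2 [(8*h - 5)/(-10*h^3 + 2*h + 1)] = 4*(2*(8*h - 5)*(15*h^2 - 1)^2 + (120*h^2 + 15*h*(8*h - 5) - 8)*(-10*h^3 + 2*h + 1))/(-10*h^3 + 2*h + 1)^3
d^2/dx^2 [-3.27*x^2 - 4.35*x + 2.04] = -6.54000000000000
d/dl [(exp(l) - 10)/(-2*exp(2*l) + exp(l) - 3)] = ((exp(l) - 10)*(4*exp(l) - 1) - 2*exp(2*l) + exp(l) - 3)*exp(l)/(2*exp(2*l) - exp(l) + 3)^2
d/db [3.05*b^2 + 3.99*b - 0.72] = 6.1*b + 3.99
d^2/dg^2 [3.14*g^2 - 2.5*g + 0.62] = 6.28000000000000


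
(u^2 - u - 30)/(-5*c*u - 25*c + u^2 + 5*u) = (u - 6)/(-5*c + u)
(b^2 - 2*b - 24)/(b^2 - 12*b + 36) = (b + 4)/(b - 6)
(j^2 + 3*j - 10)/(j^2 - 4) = (j + 5)/(j + 2)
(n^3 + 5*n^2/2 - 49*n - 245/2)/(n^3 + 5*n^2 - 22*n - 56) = (2*n^2 - 9*n - 35)/(2*(n^2 - 2*n - 8))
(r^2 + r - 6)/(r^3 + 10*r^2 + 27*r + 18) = (r - 2)/(r^2 + 7*r + 6)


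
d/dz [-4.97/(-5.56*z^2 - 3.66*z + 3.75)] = (-55.2664*z - 18.1902)/(5.56*z^2 + 3.66*z - 3.75)^2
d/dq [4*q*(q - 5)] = 8*q - 20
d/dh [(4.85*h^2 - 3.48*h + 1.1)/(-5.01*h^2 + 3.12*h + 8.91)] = (-2.3028*h^2 + 97.449*h - 34.4388)/(25.1001*h^4 - 31.2624*h^3 - 79.5438*h^2 + 55.5984*h + 79.3881)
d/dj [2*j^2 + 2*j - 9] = 4*j + 2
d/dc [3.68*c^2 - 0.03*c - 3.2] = 7.36*c - 0.03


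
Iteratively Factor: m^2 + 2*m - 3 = (m + 3)*(m - 1)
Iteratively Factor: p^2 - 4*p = (p)*(p - 4)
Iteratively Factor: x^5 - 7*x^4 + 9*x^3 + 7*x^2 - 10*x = (x + 1)*(x^4 - 8*x^3 + 17*x^2 - 10*x) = x*(x + 1)*(x^3 - 8*x^2 + 17*x - 10) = x*(x - 1)*(x + 1)*(x^2 - 7*x + 10) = x*(x - 2)*(x - 1)*(x + 1)*(x - 5)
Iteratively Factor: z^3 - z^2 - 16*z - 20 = (z + 2)*(z^2 - 3*z - 10) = (z - 5)*(z + 2)*(z + 2)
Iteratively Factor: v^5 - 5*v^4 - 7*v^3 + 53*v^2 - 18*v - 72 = (v + 1)*(v^4 - 6*v^3 - v^2 + 54*v - 72) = (v - 4)*(v + 1)*(v^3 - 2*v^2 - 9*v + 18) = (v - 4)*(v - 3)*(v + 1)*(v^2 + v - 6) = (v - 4)*(v - 3)*(v + 1)*(v + 3)*(v - 2)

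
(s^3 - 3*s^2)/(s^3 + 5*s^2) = (s - 3)/(s + 5)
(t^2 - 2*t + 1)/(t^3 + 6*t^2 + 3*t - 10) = (t - 1)/(t^2 + 7*t + 10)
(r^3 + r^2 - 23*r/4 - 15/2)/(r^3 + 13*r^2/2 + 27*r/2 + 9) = (r - 5/2)/(r + 3)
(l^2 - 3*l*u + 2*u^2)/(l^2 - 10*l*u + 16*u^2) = (-l + u)/(-l + 8*u)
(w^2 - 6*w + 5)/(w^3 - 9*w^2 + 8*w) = (w - 5)/(w*(w - 8))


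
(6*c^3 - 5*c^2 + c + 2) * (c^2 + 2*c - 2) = 6*c^5 + 7*c^4 - 21*c^3 + 14*c^2 + 2*c - 4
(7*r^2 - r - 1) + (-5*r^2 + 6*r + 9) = 2*r^2 + 5*r + 8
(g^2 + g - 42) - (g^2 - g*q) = g*q + g - 42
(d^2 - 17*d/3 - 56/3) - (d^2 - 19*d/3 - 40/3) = 2*d/3 - 16/3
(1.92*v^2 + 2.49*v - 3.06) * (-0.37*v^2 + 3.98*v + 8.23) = -0.7104*v^4 + 6.7203*v^3 + 26.844*v^2 + 8.3139*v - 25.1838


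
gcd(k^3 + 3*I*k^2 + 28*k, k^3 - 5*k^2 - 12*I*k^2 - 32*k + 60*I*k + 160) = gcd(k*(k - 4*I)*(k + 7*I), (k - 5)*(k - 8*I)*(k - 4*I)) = k - 4*I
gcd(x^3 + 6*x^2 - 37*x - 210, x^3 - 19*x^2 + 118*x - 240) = x - 6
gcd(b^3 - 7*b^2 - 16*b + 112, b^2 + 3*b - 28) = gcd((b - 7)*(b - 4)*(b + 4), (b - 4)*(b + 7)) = b - 4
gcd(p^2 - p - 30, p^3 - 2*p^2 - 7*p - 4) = 1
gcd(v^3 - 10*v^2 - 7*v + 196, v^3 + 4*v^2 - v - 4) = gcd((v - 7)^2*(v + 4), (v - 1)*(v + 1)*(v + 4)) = v + 4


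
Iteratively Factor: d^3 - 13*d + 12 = (d + 4)*(d^2 - 4*d + 3) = (d - 3)*(d + 4)*(d - 1)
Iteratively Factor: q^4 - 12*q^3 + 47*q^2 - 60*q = (q - 3)*(q^3 - 9*q^2 + 20*q) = (q - 4)*(q - 3)*(q^2 - 5*q) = (q - 5)*(q - 4)*(q - 3)*(q)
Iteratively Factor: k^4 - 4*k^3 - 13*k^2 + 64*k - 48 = (k + 4)*(k^3 - 8*k^2 + 19*k - 12) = (k - 3)*(k + 4)*(k^2 - 5*k + 4) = (k - 3)*(k - 1)*(k + 4)*(k - 4)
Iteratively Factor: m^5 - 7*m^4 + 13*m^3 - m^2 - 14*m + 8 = (m + 1)*(m^4 - 8*m^3 + 21*m^2 - 22*m + 8) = (m - 1)*(m + 1)*(m^3 - 7*m^2 + 14*m - 8) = (m - 1)^2*(m + 1)*(m^2 - 6*m + 8) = (m - 4)*(m - 1)^2*(m + 1)*(m - 2)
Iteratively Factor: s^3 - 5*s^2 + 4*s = (s - 1)*(s^2 - 4*s) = (s - 4)*(s - 1)*(s)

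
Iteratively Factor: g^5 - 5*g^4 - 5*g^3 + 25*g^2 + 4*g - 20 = (g + 2)*(g^4 - 7*g^3 + 9*g^2 + 7*g - 10) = (g - 5)*(g + 2)*(g^3 - 2*g^2 - g + 2) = (g - 5)*(g - 2)*(g + 2)*(g^2 - 1) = (g - 5)*(g - 2)*(g - 1)*(g + 2)*(g + 1)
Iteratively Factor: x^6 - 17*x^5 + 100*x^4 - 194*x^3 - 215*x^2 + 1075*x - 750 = (x - 5)*(x^5 - 12*x^4 + 40*x^3 + 6*x^2 - 185*x + 150) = (x - 5)^2*(x^4 - 7*x^3 + 5*x^2 + 31*x - 30) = (x - 5)^2*(x - 3)*(x^3 - 4*x^2 - 7*x + 10) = (x - 5)^2*(x - 3)*(x - 1)*(x^2 - 3*x - 10) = (x - 5)^2*(x - 3)*(x - 1)*(x + 2)*(x - 5)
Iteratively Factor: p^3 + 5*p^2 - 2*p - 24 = (p + 3)*(p^2 + 2*p - 8) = (p + 3)*(p + 4)*(p - 2)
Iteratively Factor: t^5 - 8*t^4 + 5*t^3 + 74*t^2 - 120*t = (t)*(t^4 - 8*t^3 + 5*t^2 + 74*t - 120) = t*(t - 4)*(t^3 - 4*t^2 - 11*t + 30) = t*(t - 4)*(t + 3)*(t^2 - 7*t + 10) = t*(t - 5)*(t - 4)*(t + 3)*(t - 2)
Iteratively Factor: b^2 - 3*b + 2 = (b - 1)*(b - 2)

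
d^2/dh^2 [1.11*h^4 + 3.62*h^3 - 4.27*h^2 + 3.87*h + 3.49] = 13.32*h^2 + 21.72*h - 8.54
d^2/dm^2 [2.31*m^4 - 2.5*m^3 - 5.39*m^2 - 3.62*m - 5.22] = 27.72*m^2 - 15.0*m - 10.78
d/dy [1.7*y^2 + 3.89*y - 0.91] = 3.4*y + 3.89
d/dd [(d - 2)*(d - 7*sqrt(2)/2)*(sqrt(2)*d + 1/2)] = 3*sqrt(2)*d^2 - 13*d - 4*sqrt(2)*d - 7*sqrt(2)/4 + 13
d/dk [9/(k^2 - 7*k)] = 9*(7 - 2*k)/(k^2*(k - 7)^2)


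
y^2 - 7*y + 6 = (y - 6)*(y - 1)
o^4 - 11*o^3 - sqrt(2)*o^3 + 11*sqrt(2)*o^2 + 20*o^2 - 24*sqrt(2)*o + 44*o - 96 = (o - 8)*(o - 3)*(o - 2*sqrt(2))*(o + sqrt(2))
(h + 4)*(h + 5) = h^2 + 9*h + 20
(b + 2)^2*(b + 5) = b^3 + 9*b^2 + 24*b + 20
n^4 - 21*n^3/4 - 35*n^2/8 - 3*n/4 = n*(n - 6)*(n + 1/4)*(n + 1/2)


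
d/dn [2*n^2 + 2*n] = 4*n + 2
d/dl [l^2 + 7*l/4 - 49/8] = 2*l + 7/4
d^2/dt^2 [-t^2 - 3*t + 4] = -2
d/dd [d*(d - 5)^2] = (d - 5)*(3*d - 5)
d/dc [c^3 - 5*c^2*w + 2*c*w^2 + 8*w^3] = 3*c^2 - 10*c*w + 2*w^2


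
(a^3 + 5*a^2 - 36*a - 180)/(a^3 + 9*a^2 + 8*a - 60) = (a - 6)/(a - 2)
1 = 1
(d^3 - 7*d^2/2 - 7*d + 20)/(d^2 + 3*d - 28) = (d^2 + d/2 - 5)/(d + 7)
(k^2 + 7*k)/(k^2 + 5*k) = (k + 7)/(k + 5)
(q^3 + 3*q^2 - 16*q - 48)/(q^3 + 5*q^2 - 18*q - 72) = (q + 4)/(q + 6)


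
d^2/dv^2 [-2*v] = 0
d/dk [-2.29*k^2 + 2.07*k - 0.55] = 2.07 - 4.58*k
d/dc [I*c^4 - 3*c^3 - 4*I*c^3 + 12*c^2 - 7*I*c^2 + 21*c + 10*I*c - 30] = 4*I*c^3 + c^2*(-9 - 12*I) + c*(24 - 14*I) + 21 + 10*I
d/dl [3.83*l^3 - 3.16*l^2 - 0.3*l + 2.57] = 11.49*l^2 - 6.32*l - 0.3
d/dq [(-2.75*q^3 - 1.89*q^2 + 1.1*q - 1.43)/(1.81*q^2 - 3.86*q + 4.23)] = (-4.9775*q^4 + 21.23*q^3 - 29.5931*q^2 - 10.8128*q - 0.866799999999999)/(3.2761*q^4 - 13.9732*q^3 + 30.2122*q^2 - 32.6556*q + 17.8929)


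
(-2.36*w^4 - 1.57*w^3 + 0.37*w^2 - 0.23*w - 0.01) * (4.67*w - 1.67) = -11.0212*w^5 - 3.3907*w^4 + 4.3498*w^3 - 1.692*w^2 + 0.3374*w + 0.0167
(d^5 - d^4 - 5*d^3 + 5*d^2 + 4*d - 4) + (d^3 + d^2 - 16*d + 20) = d^5 - d^4 - 4*d^3 + 6*d^2 - 12*d + 16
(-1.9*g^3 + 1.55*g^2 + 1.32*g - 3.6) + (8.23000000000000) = -1.9*g^3 + 1.55*g^2 + 1.32*g + 4.63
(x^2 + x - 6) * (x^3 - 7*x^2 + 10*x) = x^5 - 6*x^4 - 3*x^3 + 52*x^2 - 60*x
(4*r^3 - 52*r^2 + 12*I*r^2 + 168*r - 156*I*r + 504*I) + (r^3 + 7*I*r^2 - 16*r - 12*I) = 5*r^3 - 52*r^2 + 19*I*r^2 + 152*r - 156*I*r + 492*I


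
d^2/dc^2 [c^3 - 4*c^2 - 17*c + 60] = 6*c - 8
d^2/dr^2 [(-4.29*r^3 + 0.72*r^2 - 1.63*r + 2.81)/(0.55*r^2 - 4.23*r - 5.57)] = (-3.5527136788005e-15*r^5 - 1.4210854715202e-14*r^4 - 177.441902*r^3 - 588.128244*r^2 - 867.766746*r + 239.26001)/(0.166375*r^6 - 3.838725*r^5 + 24.46851*r^4 + 2.064663*r^3 - 247.799274*r^2 - 393.705981*r - 172.808693)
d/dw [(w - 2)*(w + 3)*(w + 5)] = 3*w^2 + 12*w - 1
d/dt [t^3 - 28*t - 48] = 3*t^2 - 28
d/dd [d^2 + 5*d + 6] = 2*d + 5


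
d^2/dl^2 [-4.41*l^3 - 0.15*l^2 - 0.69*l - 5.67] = -26.46*l - 0.3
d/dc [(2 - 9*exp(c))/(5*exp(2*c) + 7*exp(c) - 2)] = (45*exp(2*c) - 20*exp(c) + 4)*exp(c)/(25*exp(4*c) + 70*exp(3*c) + 29*exp(2*c) - 28*exp(c) + 4)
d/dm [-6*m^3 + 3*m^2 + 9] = 6*m*(1 - 3*m)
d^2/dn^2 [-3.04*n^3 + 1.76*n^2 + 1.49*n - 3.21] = 3.52 - 18.24*n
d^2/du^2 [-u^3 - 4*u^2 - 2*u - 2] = -6*u - 8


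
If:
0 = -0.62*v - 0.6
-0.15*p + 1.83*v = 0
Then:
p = -11.81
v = -0.97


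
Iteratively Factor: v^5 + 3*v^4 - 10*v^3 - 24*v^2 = (v)*(v^4 + 3*v^3 - 10*v^2 - 24*v) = v*(v + 4)*(v^3 - v^2 - 6*v) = v^2*(v + 4)*(v^2 - v - 6) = v^2*(v - 3)*(v + 4)*(v + 2)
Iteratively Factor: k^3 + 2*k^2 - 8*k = (k + 4)*(k^2 - 2*k) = (k - 2)*(k + 4)*(k)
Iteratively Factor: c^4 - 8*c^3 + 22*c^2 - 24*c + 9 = (c - 1)*(c^3 - 7*c^2 + 15*c - 9) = (c - 1)^2*(c^2 - 6*c + 9) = (c - 3)*(c - 1)^2*(c - 3)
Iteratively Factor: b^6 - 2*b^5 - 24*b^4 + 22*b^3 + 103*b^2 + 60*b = (b + 4)*(b^5 - 6*b^4 + 22*b^2 + 15*b) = (b + 1)*(b + 4)*(b^4 - 7*b^3 + 7*b^2 + 15*b) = (b - 3)*(b + 1)*(b + 4)*(b^3 - 4*b^2 - 5*b) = b*(b - 3)*(b + 1)*(b + 4)*(b^2 - 4*b - 5) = b*(b - 3)*(b + 1)^2*(b + 4)*(b - 5)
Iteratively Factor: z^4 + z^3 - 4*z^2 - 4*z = (z + 1)*(z^3 - 4*z) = z*(z + 1)*(z^2 - 4) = z*(z - 2)*(z + 1)*(z + 2)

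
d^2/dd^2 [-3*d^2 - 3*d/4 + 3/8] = -6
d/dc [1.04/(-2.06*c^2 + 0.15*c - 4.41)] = (4.2848*c - 0.156)/(2.06*c^2 - 0.15*c + 4.41)^2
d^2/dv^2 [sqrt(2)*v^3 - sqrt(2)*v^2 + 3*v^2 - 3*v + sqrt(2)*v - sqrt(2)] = 6*sqrt(2)*v - 2*sqrt(2) + 6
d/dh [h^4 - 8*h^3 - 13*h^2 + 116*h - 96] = 4*h^3 - 24*h^2 - 26*h + 116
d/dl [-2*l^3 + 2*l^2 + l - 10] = -6*l^2 + 4*l + 1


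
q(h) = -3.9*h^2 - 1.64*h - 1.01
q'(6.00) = -48.44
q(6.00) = -151.25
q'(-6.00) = 45.16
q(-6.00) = -131.57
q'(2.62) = -22.08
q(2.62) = -32.08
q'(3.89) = -31.98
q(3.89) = -66.40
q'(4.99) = -40.56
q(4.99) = -106.30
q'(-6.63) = 50.07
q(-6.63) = -161.57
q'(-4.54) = 33.77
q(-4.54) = -73.95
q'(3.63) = -29.95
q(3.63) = -58.35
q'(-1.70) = 11.62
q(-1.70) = -9.49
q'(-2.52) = 18.02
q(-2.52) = -21.64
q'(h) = -7.8*h - 1.64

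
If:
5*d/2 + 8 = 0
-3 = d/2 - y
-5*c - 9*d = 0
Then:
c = 144/25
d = -16/5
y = 7/5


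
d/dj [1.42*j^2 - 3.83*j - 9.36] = 2.84*j - 3.83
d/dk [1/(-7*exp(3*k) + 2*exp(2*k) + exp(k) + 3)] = (21*exp(2*k) - 4*exp(k) - 1)*exp(k)/(-7*exp(3*k) + 2*exp(2*k) + exp(k) + 3)^2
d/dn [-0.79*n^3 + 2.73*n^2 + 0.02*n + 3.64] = -2.37*n^2 + 5.46*n + 0.02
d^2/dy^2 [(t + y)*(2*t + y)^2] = 10*t + 6*y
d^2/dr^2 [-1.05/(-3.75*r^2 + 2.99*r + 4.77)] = (29.53125*r^2 - 23.54625*r - 1.05*(7.5*r - 2.99)*(15.0*r - 5.98) - 37.56375)/(-3.75*r^2 + 2.99*r + 4.77)^3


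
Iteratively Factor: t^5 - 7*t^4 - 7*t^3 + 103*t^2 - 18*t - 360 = (t - 4)*(t^4 - 3*t^3 - 19*t^2 + 27*t + 90) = (t - 5)*(t - 4)*(t^3 + 2*t^2 - 9*t - 18) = (t - 5)*(t - 4)*(t + 3)*(t^2 - t - 6) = (t - 5)*(t - 4)*(t - 3)*(t + 3)*(t + 2)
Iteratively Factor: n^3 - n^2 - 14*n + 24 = (n - 3)*(n^2 + 2*n - 8) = (n - 3)*(n + 4)*(n - 2)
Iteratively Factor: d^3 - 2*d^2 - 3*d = (d)*(d^2 - 2*d - 3) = d*(d - 3)*(d + 1)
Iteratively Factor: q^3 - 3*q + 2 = (q - 1)*(q^2 + q - 2) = (q - 1)^2*(q + 2)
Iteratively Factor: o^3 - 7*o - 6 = (o + 1)*(o^2 - o - 6) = (o + 1)*(o + 2)*(o - 3)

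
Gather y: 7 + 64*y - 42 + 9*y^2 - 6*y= 9*y^2 + 58*y - 35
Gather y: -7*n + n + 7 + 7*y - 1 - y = -6*n + 6*y + 6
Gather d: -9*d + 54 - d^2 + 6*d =-d^2 - 3*d + 54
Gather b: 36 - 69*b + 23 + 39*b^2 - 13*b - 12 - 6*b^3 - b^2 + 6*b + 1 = -6*b^3 + 38*b^2 - 76*b + 48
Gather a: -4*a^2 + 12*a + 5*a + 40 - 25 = -4*a^2 + 17*a + 15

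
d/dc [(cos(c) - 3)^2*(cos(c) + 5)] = -(cos(c) - 3)*(3*cos(c) + 7)*sin(c)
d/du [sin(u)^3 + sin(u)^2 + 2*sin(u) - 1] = (3*sin(u)^2 + 2*sin(u) + 2)*cos(u)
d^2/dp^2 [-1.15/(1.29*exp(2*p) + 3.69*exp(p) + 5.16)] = (-1.15*(2.58*exp(p) + 3.69)*(5.16*exp(p) + 7.38)*exp(p) + (5.934*exp(p) + 4.2435)*(1.29*exp(2*p) + 3.69*exp(p) + 5.16))*exp(p)/(1.29*exp(2*p) + 3.69*exp(p) + 5.16)^3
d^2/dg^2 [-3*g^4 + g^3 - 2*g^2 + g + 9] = -36*g^2 + 6*g - 4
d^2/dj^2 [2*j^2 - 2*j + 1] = 4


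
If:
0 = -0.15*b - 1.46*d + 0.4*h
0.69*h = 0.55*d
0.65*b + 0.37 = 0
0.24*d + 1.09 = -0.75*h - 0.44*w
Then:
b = -0.57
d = 0.07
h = 0.06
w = -2.62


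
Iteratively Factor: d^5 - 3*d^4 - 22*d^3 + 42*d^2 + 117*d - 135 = (d - 3)*(d^4 - 22*d^2 - 24*d + 45) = (d - 3)*(d + 3)*(d^3 - 3*d^2 - 13*d + 15) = (d - 5)*(d - 3)*(d + 3)*(d^2 + 2*d - 3) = (d - 5)*(d - 3)*(d + 3)^2*(d - 1)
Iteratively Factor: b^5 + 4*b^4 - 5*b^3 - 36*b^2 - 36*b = (b - 3)*(b^4 + 7*b^3 + 16*b^2 + 12*b) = (b - 3)*(b + 3)*(b^3 + 4*b^2 + 4*b) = (b - 3)*(b + 2)*(b + 3)*(b^2 + 2*b) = b*(b - 3)*(b + 2)*(b + 3)*(b + 2)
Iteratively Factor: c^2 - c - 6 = (c + 2)*(c - 3)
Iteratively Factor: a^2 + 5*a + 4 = (a + 4)*(a + 1)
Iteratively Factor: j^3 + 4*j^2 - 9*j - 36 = (j - 3)*(j^2 + 7*j + 12) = (j - 3)*(j + 4)*(j + 3)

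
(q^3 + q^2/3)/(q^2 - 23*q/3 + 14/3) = q^2*(3*q + 1)/(3*q^2 - 23*q + 14)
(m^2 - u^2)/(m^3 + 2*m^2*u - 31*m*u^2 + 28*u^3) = (-m - u)/(-m^2 - 3*m*u + 28*u^2)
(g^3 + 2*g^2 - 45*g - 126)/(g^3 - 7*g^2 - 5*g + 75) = (g^2 - g - 42)/(g^2 - 10*g + 25)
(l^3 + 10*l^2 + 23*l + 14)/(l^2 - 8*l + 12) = (l^3 + 10*l^2 + 23*l + 14)/(l^2 - 8*l + 12)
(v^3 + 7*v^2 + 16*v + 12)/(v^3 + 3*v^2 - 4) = (v + 3)/(v - 1)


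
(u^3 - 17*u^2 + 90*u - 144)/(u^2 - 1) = (u^3 - 17*u^2 + 90*u - 144)/(u^2 - 1)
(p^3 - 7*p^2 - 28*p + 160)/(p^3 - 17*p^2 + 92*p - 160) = (p + 5)/(p - 5)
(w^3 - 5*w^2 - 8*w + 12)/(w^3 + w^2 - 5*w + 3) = (w^2 - 4*w - 12)/(w^2 + 2*w - 3)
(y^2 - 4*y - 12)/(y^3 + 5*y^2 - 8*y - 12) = (y^2 - 4*y - 12)/(y^3 + 5*y^2 - 8*y - 12)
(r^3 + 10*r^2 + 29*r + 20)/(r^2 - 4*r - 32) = (r^2 + 6*r + 5)/(r - 8)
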